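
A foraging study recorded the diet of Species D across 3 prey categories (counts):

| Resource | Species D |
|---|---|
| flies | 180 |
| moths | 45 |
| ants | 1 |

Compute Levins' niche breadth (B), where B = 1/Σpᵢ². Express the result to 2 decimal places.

Proportions for Species D (n=226): 180/226=0.7965, 45/226=0.1991, 1/226=0.0044
Σpᵢ² = 0.7965² + 0.1991² + 0.0044² = 0.634412 + 0.039641 + 0.000019 = 0.674072
B = 1 / 0.674072 = 1.4835

1.48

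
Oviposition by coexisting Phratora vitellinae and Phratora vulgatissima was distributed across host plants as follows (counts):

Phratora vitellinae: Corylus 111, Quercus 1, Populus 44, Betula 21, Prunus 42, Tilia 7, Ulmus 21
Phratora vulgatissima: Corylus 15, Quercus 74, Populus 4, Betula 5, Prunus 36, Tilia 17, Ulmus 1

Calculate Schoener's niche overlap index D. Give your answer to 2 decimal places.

Proportions for Phratora vitellinae (n=247): 111/247=0.4494, 1/247=0.0040, 44/247=0.1781, 21/247=0.0850, 42/247=0.1700, 7/247=0.0283, 21/247=0.0850
Proportions for Phratora vulgatissima (n=152): 15/152=0.0987, 74/152=0.4868, 4/152=0.0263, 5/152=0.0329, 36/152=0.2368, 17/152=0.1118, 1/152=0.0066
Σ|p₁ᵢ − p₂ᵢ| = 0.3507 + 0.4828 + 0.1518 + 0.0521 + 0.0668 + 0.0835 + 0.0784 = 1.2661
D = 1 − ½ × 1.2661 = 1 − 0.63305 = 0.36695

0.37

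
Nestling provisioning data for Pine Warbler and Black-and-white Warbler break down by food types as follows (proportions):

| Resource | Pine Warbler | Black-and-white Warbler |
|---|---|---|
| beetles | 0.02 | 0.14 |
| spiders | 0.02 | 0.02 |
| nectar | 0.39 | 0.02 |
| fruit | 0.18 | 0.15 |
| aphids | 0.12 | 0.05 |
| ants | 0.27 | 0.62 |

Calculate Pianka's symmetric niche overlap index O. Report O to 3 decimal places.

0.618

Σ p₁ᵢp₂ᵢ = 0.0028 + 0.0004 + 0.0078 + 0.0270 + 0.0060 + 0.1674 = 0.2114
Σp_1ᵢ² = 0.02² + 0.02² + 0.39² + 0.18² + 0.12² + 0.27² = 0.0004 + 0.0004 + 0.1521 + 0.0324 + 0.0144 + 0.0729 = 0.2726
Σp_2ᵢ² = 0.14² + 0.02² + 0.02² + 0.15² + 0.05² + 0.62² = 0.0196 + 0.0004 + 0.0004 + 0.0225 + 0.0025 + 0.3844 = 0.4298
O = 0.2114 / √(0.2726 × 0.4298) = 0.2114 / 0.342292 = 0.61760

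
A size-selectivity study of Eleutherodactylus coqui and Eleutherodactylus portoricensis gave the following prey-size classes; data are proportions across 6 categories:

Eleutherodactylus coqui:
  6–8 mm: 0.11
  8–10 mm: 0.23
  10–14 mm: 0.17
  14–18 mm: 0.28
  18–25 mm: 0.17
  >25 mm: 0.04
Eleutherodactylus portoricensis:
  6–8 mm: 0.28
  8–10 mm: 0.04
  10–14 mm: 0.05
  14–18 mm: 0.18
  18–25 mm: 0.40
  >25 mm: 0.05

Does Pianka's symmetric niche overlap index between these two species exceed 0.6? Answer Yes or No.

Σ p₁ᵢp₂ᵢ = 0.0308 + 0.0092 + 0.0085 + 0.0504 + 0.0680 + 0.0020 = 0.1689
Σp_1ᵢ² = 0.11² + 0.23² + 0.17² + 0.28² + 0.17² + 0.04² = 0.0121 + 0.0529 + 0.0289 + 0.0784 + 0.0289 + 0.0016 = 0.2028
Σp_2ᵢ² = 0.28² + 0.04² + 0.05² + 0.18² + 0.40² + 0.05² = 0.0784 + 0.0016 + 0.0025 + 0.0324 + 0.1600 + 0.0025 = 0.2774
O = 0.1689 / √(0.2028 × 0.2774) = 0.1689 / 0.23718 = 0.7121
O = 0.7121 > 0.6 → Yes.

Yes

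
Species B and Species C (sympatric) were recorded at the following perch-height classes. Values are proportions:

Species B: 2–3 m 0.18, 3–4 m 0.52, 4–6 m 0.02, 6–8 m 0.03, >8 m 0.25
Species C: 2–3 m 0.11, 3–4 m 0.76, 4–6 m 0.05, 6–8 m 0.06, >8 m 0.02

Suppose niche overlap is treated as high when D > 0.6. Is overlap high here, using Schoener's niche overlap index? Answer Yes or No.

Σ|p₁ᵢ − p₂ᵢ| = 0.07 + 0.24 + 0.03 + 0.03 + 0.23 = 0.60
D = 1 − ½ × 0.60 = 1 − 0.300 = 0.7000
D = 0.7000 > 0.6 → Yes.

Yes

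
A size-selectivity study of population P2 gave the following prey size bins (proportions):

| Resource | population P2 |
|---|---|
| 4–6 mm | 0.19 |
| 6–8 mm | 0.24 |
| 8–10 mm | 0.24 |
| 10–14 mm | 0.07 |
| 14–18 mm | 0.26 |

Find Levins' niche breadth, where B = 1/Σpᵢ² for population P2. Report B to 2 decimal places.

4.47

Σpᵢ² = 0.19² + 0.24² + 0.24² + 0.07² + 0.26² = 0.0361 + 0.0576 + 0.0576 + 0.0049 + 0.0676 = 0.2238
B = 1 / 0.2238 = 4.4683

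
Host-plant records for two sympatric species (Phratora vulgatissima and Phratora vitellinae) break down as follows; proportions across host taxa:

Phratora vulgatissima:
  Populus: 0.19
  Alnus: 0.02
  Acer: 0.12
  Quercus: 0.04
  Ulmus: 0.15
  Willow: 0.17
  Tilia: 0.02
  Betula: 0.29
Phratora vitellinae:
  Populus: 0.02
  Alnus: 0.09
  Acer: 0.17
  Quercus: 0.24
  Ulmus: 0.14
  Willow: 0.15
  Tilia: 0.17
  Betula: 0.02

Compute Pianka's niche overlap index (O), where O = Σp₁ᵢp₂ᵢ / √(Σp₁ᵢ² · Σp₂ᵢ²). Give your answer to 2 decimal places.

0.52

Σ p₁ᵢp₂ᵢ = 0.0038 + 0.0018 + 0.0204 + 0.0096 + 0.0210 + 0.0255 + 0.0034 + 0.0058 = 0.0913
Σp_1ᵢ² = 0.19² + 0.02² + 0.12² + 0.04² + 0.15² + 0.17² + 0.02² + 0.29² = 0.0361 + 0.0004 + 0.0144 + 0.0016 + 0.0225 + 0.0289 + 0.0004 + 0.0841 = 0.1884
Σp_2ᵢ² = 0.02² + 0.09² + 0.17² + 0.24² + 0.14² + 0.15² + 0.17² + 0.02² = 0.0004 + 0.0081 + 0.0289 + 0.0576 + 0.0196 + 0.0225 + 0.0289 + 0.0004 = 0.1664
O = 0.0913 / √(0.1884 × 0.1664) = 0.0913 / 0.17706 = 0.5156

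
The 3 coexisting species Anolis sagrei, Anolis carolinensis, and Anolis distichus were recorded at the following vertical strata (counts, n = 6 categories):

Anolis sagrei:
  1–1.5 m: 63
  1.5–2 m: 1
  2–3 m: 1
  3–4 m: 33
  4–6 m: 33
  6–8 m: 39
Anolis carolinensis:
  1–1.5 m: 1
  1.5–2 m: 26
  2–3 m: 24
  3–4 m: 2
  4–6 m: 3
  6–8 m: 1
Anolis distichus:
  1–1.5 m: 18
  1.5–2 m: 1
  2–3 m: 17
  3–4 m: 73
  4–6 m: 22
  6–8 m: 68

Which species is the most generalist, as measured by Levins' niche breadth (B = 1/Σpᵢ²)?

Proportions for Anolis sagrei (n=170): 63/170=0.3706, 1/170=0.0059, 1/170=0.0059, 33/170=0.1941, 33/170=0.1941, 39/170=0.2294
Proportions for Anolis carolinensis (n=57): 1/57=0.0175, 26/57=0.4561, 24/57=0.4211, 2/57=0.0351, 3/57=0.0526, 1/57=0.0175
Proportions for Anolis distichus (n=199): 18/199=0.0905, 1/199=0.0050, 17/199=0.0854, 73/199=0.3668, 22/199=0.1106, 68/199=0.3417
Σp_sagrᵢ² = 0.3706² + 0.0059² + 0.0059² + 0.1941² + 0.1941² + 0.2294² = 0.137344 + 0.000035 + 0.000035 + 0.037675 + 0.037675 + 0.052624 = 0.265388
B_sagr = 1 / 0.265388 = 3.7681
Σp_caroᵢ² = 0.0175² + 0.4561² + 0.4211² + 0.0351² + 0.0526² + 0.0175² = 0.000306 + 0.208027 + 0.177325 + 0.001232 + 0.002767 + 0.000306 = 0.389963
B_caro = 1 / 0.389963 = 2.5643
Σp_distᵢ² = 0.0905² + 0.0050² + 0.0854² + 0.3668² + 0.1106² + 0.3417² = 0.008190 + 0.000025 + 0.007293 + 0.134542 + 0.012232 + 0.116759 = 0.279041
B_dist = 1 / 0.279041 = 3.5837
Highest B → broadest niche (most generalist): Anolis sagrei (B = 3.77).

Anolis sagrei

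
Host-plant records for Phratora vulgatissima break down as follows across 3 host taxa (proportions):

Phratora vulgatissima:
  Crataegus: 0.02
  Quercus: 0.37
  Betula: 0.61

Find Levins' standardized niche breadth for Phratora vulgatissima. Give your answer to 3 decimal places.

0.482

Σpᵢ² = 0.02² + 0.37² + 0.61² = 0.0004 + 0.1369 + 0.3721 = 0.5094
B = 1 / 0.5094 = 1.96309
Bₛ = (B − 1)/(n − 1) = (1.96309 − 1)/(3 − 1) = 0.96309/2 = 0.48155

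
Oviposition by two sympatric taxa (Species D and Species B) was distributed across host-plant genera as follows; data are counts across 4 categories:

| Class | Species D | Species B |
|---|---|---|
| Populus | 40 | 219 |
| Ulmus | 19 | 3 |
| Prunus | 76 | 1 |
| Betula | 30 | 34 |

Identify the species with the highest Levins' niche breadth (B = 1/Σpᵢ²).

Species D

Proportions for Species D (n=165): 40/165=0.2424, 19/165=0.1152, 76/165=0.4606, 30/165=0.1818
Proportions for Species B (n=257): 219/257=0.8521, 3/257=0.0117, 1/257=0.0039, 34/257=0.1323
Σp_Dᵢ² = 0.2424² + 0.1152² + 0.4606² + 0.1818² = 0.058758 + 0.013271 + 0.212152 + 0.033051 = 0.317232
B_D = 1 / 0.317232 = 3.1523
Σp_Bᵢ² = 0.8521² + 0.0117² + 0.0039² + 0.1323² = 0.726074 + 0.000137 + 0.000015 + 0.017503 = 0.743729
B_B = 1 / 0.743729 = 1.3446
Highest B → broadest niche (most generalist): Species D (B = 3.15).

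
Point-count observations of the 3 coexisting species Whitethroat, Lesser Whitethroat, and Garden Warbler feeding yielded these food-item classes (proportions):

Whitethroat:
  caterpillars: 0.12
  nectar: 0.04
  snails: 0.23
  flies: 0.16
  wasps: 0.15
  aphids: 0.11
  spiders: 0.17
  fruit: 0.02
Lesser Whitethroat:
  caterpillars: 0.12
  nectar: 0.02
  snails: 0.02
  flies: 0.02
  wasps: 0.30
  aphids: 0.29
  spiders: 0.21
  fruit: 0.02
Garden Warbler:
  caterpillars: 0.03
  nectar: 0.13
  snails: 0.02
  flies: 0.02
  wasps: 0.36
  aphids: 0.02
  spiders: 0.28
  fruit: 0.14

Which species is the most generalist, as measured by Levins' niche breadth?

Whitethroat

Σp_Whitᵢ² = 0.12² + 0.04² + 0.23² + 0.16² + 0.15² + 0.11² + 0.17² + 0.02² = 0.0144 + 0.0016 + 0.0529 + 0.0256 + 0.0225 + 0.0121 + 0.0289 + 0.0004 = 0.1584
B_Whit = 1 / 0.1584 = 6.3131
Σp_Lessᵢ² = 0.12² + 0.02² + 0.02² + 0.02² + 0.30² + 0.29² + 0.21² + 0.02² = 0.0144 + 0.0004 + 0.0004 + 0.0004 + 0.0900 + 0.0841 + 0.0441 + 0.0004 = 0.2342
B_Less = 1 / 0.2342 = 4.2699
Σp_Gardᵢ² = 0.03² + 0.13² + 0.02² + 0.02² + 0.36² + 0.02² + 0.28² + 0.14² = 0.0009 + 0.0169 + 0.0004 + 0.0004 + 0.1296 + 0.0004 + 0.0784 + 0.0196 = 0.2466
B_Gard = 1 / 0.2466 = 4.0552
Highest B → broadest niche (most generalist): Whitethroat (B = 6.31).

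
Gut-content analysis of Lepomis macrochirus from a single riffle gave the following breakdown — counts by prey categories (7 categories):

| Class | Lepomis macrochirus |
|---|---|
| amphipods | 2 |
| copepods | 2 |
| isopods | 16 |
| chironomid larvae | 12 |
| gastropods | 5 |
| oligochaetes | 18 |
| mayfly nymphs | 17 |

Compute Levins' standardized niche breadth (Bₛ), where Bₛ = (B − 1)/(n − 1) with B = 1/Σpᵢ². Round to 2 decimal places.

0.66

Proportions for Lepomis macrochirus (n=72): 2/72=0.0278, 2/72=0.0278, 16/72=0.2222, 12/72=0.1667, 5/72=0.0694, 18/72=0.2500, 17/72=0.2361
Σpᵢ² = 0.0278² + 0.0278² + 0.2222² + 0.1667² + 0.0694² + 0.2500² + 0.2361² = 0.000773 + 0.000773 + 0.049373 + 0.027789 + 0.004816 + 0.062500 + 0.055743 = 0.201767
B = 1 / 0.201767 = 4.9562
Bₛ = (B − 1)/(n − 1) = (4.9562 − 1)/(7 − 1) = 3.9562/6 = 0.6594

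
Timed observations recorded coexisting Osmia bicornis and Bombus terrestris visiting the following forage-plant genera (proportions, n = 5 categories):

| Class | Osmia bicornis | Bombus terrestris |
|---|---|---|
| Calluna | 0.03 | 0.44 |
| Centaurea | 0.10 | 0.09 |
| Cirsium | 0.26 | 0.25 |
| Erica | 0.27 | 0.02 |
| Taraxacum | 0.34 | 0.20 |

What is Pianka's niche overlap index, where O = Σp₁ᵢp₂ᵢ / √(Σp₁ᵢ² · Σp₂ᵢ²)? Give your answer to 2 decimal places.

0.56

Σ p₁ᵢp₂ᵢ = 0.0132 + 0.0090 + 0.0650 + 0.0054 + 0.0680 = 0.1606
Σp_1ᵢ² = 0.03² + 0.10² + 0.26² + 0.27² + 0.34² = 0.0009 + 0.0100 + 0.0676 + 0.0729 + 0.1156 = 0.2670
Σp_2ᵢ² = 0.44² + 0.09² + 0.25² + 0.02² + 0.20² = 0.1936 + 0.0081 + 0.0625 + 0.0004 + 0.0400 = 0.3046
O = 0.1606 / √(0.2670 × 0.3046) = 0.1606 / 0.28518 = 0.5632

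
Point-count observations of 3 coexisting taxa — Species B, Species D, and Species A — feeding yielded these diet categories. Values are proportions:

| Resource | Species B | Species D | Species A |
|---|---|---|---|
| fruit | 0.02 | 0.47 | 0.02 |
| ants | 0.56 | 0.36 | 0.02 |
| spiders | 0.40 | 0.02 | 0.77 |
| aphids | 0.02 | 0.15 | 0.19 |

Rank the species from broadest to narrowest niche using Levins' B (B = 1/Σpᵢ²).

Species D > Species B > Species A

Σp_Bᵢ² = 0.02² + 0.56² + 0.40² + 0.02² = 0.0004 + 0.3136 + 0.1600 + 0.0004 = 0.4744
B_B = 1 / 0.4744 = 2.1079
Σp_Dᵢ² = 0.47² + 0.36² + 0.02² + 0.15² = 0.2209 + 0.1296 + 0.0004 + 0.0225 = 0.3734
B_D = 1 / 0.3734 = 2.6781
Σp_Aᵢ² = 0.02² + 0.02² + 0.77² + 0.19² = 0.0004 + 0.0004 + 0.5929 + 0.0361 = 0.6298
B_A = 1 / 0.6298 = 1.5878
Ranking by B (broadest → narrowest): Species D (2.68) > Species B (2.11) > Species A (1.59)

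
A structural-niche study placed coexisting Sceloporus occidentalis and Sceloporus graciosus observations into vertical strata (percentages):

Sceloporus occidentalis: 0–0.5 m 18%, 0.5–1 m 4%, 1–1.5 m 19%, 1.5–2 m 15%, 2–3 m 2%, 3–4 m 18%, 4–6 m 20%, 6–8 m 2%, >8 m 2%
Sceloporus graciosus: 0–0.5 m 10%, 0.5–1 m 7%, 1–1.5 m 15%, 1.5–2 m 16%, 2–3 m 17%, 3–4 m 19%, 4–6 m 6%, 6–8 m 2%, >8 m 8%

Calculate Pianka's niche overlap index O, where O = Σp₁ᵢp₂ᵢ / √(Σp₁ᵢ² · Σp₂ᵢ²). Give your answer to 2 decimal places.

0.82

Convert percentages to proportions (divide by 100).
Σ p₁ᵢp₂ᵢ = 0.0180 + 0.0028 + 0.0285 + 0.0240 + 0.0034 + 0.0342 + 0.0120 + 0.0004 + 0.0016 = 0.1249
Σp_1ᵢ² = 0.18² + 0.04² + 0.19² + 0.15² + 0.02² + 0.18² + 0.20² + 0.02² + 0.02² = 0.0324 + 0.0016 + 0.0361 + 0.0225 + 0.0004 + 0.0324 + 0.0400 + 0.0004 + 0.0004 = 0.1662
Σp_2ᵢ² = 0.10² + 0.07² + 0.15² + 0.16² + 0.17² + 0.19² + 0.06² + 0.02² + 0.08² = 0.0100 + 0.0049 + 0.0225 + 0.0256 + 0.0289 + 0.0361 + 0.0036 + 0.0004 + 0.0064 = 0.1384
O = 0.1249 / √(0.1662 × 0.1384) = 0.1249 / 0.15166 = 0.8236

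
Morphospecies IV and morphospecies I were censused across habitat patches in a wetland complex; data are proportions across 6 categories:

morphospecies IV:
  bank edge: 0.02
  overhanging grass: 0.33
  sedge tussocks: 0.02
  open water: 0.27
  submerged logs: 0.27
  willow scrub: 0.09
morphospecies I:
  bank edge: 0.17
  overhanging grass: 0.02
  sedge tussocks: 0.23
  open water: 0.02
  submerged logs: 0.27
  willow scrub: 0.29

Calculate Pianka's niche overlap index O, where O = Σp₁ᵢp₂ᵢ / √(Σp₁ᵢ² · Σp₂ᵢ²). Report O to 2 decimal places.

Σ p₁ᵢp₂ᵢ = 0.0034 + 0.0066 + 0.0046 + 0.0054 + 0.0729 + 0.0261 = 0.1190
Σp_1ᵢ² = 0.02² + 0.33² + 0.02² + 0.27² + 0.27² + 0.09² = 0.0004 + 0.1089 + 0.0004 + 0.0729 + 0.0729 + 0.0081 = 0.2636
Σp_2ᵢ² = 0.17² + 0.02² + 0.23² + 0.02² + 0.27² + 0.29² = 0.0289 + 0.0004 + 0.0529 + 0.0004 + 0.0729 + 0.0841 = 0.2396
O = 0.1190 / √(0.2636 × 0.2396) = 0.1190 / 0.25131 = 0.4735

0.47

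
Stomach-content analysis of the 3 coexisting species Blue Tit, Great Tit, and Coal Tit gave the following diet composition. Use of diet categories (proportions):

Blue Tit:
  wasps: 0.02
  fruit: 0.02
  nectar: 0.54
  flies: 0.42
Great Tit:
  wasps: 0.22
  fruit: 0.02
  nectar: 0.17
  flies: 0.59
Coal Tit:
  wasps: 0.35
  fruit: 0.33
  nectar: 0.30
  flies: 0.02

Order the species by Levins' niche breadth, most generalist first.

Coal Tit > Great Tit > Blue Tit

Σp_Blueᵢ² = 0.02² + 0.02² + 0.54² + 0.42² = 0.0004 + 0.0004 + 0.2916 + 0.1764 = 0.4688
B_Blue = 1 / 0.4688 = 2.1331
Σp_Greaᵢ² = 0.22² + 0.02² + 0.17² + 0.59² = 0.0484 + 0.0004 + 0.0289 + 0.3481 = 0.4258
B_Grea = 1 / 0.4258 = 2.3485
Σp_Coalᵢ² = 0.35² + 0.33² + 0.30² + 0.02² = 0.1225 + 0.1089 + 0.0900 + 0.0004 = 0.3218
B_Coal = 1 / 0.3218 = 3.1075
Ranking by B (broadest → narrowest): Coal Tit (3.11) > Great Tit (2.35) > Blue Tit (2.13)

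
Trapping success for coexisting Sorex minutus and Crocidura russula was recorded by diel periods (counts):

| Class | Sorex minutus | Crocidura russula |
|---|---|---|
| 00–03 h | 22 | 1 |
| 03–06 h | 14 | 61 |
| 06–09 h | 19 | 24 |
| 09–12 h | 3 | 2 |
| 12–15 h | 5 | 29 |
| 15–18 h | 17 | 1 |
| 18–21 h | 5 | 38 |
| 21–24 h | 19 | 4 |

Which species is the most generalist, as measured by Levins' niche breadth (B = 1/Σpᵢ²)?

Proportions for Sorex minutus (n=104): 22/104=0.2115, 14/104=0.1346, 19/104=0.1827, 3/104=0.0288, 5/104=0.0481, 17/104=0.1635, 5/104=0.0481, 19/104=0.1827
Proportions for Crocidura russula (n=160): 1/160=0.0063, 61/160=0.3813, 24/160=0.1500, 2/160=0.0125, 29/160=0.1813, 1/160=0.0063, 38/160=0.2375, 4/160=0.0250
Σp_minuᵢ² = 0.2115² + 0.1346² + 0.1827² + 0.0288² + 0.0481² + 0.1635² + 0.0481² + 0.1827² = 0.044732 + 0.018117 + 0.033379 + 0.000829 + 0.002314 + 0.026732 + 0.002314 + 0.033379 = 0.161796
B_minu = 1 / 0.161796 = 6.1806
Σp_russᵢ² = 0.0063² + 0.3813² + 0.1500² + 0.0125² + 0.1813² + 0.0063² + 0.2375² + 0.0250² = 0.000040 + 0.145390 + 0.022500 + 0.000156 + 0.032870 + 0.000040 + 0.056406 + 0.000625 = 0.258027
B_russ = 1 / 0.258027 = 3.8756
Highest B → broadest niche (most generalist): Sorex minutus (B = 6.18).

Sorex minutus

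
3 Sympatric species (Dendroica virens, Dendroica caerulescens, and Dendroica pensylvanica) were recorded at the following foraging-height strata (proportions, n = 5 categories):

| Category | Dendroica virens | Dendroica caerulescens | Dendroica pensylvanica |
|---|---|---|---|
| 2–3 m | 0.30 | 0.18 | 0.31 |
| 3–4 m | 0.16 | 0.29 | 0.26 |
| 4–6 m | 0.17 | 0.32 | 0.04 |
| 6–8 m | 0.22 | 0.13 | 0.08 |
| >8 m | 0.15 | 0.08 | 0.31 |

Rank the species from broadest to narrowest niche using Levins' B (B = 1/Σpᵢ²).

Σp_vireᵢ² = 0.30² + 0.16² + 0.17² + 0.22² + 0.15² = 0.0900 + 0.0256 + 0.0289 + 0.0484 + 0.0225 = 0.2154
B_vire = 1 / 0.2154 = 4.6425
Σp_caerᵢ² = 0.18² + 0.29² + 0.32² + 0.13² + 0.08² = 0.0324 + 0.0841 + 0.1024 + 0.0169 + 0.0064 = 0.2422
B_caer = 1 / 0.2422 = 4.1288
Σp_pensᵢ² = 0.31² + 0.26² + 0.04² + 0.08² + 0.31² = 0.0961 + 0.0676 + 0.0016 + 0.0064 + 0.0961 = 0.2678
B_pens = 1 / 0.2678 = 3.7341
Ranking by B (broadest → narrowest): Dendroica virens (4.64) > Dendroica caerulescens (4.13) > Dendroica pensylvanica (3.73)

Dendroica virens > Dendroica caerulescens > Dendroica pensylvanica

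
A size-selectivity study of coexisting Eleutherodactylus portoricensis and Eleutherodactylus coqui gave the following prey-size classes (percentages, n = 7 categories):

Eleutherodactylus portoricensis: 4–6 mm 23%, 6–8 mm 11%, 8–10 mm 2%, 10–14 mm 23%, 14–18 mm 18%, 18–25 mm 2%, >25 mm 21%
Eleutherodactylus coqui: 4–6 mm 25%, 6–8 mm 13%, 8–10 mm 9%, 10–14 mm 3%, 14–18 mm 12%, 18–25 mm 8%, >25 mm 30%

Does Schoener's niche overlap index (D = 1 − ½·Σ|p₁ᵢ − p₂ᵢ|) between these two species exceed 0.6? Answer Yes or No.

Yes

Convert percentages to proportions (divide by 100).
Σ|p₁ᵢ − p₂ᵢ| = 0.02 + 0.02 + 0.07 + 0.20 + 0.06 + 0.06 + 0.09 = 0.52
D = 1 − ½ × 0.52 = 1 − 0.260 = 0.7400
D = 0.7400 > 0.6 → Yes.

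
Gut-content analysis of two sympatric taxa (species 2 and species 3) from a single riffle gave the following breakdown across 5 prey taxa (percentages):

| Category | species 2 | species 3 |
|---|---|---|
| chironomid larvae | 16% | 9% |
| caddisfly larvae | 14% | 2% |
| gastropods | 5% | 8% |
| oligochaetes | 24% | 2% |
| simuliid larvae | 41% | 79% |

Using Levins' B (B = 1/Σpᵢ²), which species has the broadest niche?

species 2

Convert percentages to proportions (divide by 100).
Σp_2ᵢ² = 0.16² + 0.14² + 0.05² + 0.24² + 0.41² = 0.0256 + 0.0196 + 0.0025 + 0.0576 + 0.1681 = 0.2734
B_2 = 1 / 0.2734 = 3.6576
Σp_3ᵢ² = 0.09² + 0.02² + 0.08² + 0.02² + 0.79² = 0.0081 + 0.0004 + 0.0064 + 0.0004 + 0.6241 = 0.6394
B_3 = 1 / 0.6394 = 1.5640
Highest B → broadest niche (most generalist): species 2 (B = 3.66).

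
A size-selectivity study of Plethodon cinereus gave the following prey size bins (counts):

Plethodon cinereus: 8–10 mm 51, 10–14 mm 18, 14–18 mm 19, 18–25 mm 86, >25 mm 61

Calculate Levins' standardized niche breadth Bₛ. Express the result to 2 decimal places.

0.71

Proportions for Plethodon cinereus (n=235): 51/235=0.2170, 18/235=0.0766, 19/235=0.0809, 86/235=0.3660, 61/235=0.2596
Σpᵢ² = 0.2170² + 0.0766² + 0.0809² + 0.3660² + 0.2596² = 0.047089 + 0.005868 + 0.006545 + 0.133956 + 0.067392 = 0.260850
B = 1 / 0.260850 = 3.8336
Bₛ = (B − 1)/(n − 1) = (3.8336 − 1)/(5 − 1) = 2.8336/4 = 0.7084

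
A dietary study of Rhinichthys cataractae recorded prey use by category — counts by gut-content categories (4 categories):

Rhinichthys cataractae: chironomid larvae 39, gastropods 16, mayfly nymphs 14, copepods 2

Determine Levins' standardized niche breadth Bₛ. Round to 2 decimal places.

0.52

Proportions for Rhinichthys cataractae (n=71): 39/71=0.5493, 16/71=0.2254, 14/71=0.1972, 2/71=0.0282
Σpᵢ² = 0.5493² + 0.2254² + 0.1972² + 0.0282² = 0.301730 + 0.050805 + 0.038888 + 0.000795 = 0.392218
B = 1 / 0.392218 = 2.5496
Bₛ = (B − 1)/(n − 1) = (2.5496 − 1)/(4 − 1) = 1.5496/3 = 0.5165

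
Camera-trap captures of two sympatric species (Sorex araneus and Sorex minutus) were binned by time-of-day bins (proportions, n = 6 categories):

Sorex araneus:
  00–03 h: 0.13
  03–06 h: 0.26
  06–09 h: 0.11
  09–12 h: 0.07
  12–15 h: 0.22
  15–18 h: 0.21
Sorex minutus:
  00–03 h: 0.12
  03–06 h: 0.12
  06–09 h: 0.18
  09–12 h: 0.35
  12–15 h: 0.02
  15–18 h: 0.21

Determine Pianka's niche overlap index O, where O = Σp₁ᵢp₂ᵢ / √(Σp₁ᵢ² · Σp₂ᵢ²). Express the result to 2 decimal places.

0.66

Σ p₁ᵢp₂ᵢ = 0.0156 + 0.0312 + 0.0198 + 0.0245 + 0.0044 + 0.0441 = 0.1396
Σp_1ᵢ² = 0.13² + 0.26² + 0.11² + 0.07² + 0.22² + 0.21² = 0.0169 + 0.0676 + 0.0121 + 0.0049 + 0.0484 + 0.0441 = 0.1940
Σp_2ᵢ² = 0.12² + 0.12² + 0.18² + 0.35² + 0.02² + 0.21² = 0.0144 + 0.0144 + 0.0324 + 0.1225 + 0.0004 + 0.0441 = 0.2282
O = 0.1396 / √(0.1940 × 0.2282) = 0.1396 / 0.21041 = 0.6635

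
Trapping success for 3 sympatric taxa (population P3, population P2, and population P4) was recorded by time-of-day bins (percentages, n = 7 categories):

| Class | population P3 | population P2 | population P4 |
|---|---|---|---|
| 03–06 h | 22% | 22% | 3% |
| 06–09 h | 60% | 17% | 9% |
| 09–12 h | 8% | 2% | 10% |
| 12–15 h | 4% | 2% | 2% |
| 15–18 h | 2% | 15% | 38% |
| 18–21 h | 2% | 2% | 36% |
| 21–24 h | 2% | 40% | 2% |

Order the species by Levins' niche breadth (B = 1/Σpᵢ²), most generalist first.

Convert percentages to proportions (divide by 100).
Σp_P3ᵢ² = 0.22² + 0.60² + 0.08² + 0.04² + 0.02² + 0.02² + 0.02² = 0.0484 + 0.3600 + 0.0064 + 0.0016 + 0.0004 + 0.0004 + 0.0004 = 0.4176
B_P3 = 1 / 0.4176 = 2.3946
Σp_P2ᵢ² = 0.22² + 0.17² + 0.02² + 0.02² + 0.15² + 0.02² + 0.40² = 0.0484 + 0.0289 + 0.0004 + 0.0004 + 0.0225 + 0.0004 + 0.1600 = 0.2610
B_P2 = 1 / 0.2610 = 3.8314
Σp_P4ᵢ² = 0.03² + 0.09² + 0.10² + 0.02² + 0.38² + 0.36² + 0.02² = 0.0009 + 0.0081 + 0.0100 + 0.0004 + 0.1444 + 0.1296 + 0.0004 = 0.2938
B_P4 = 1 / 0.2938 = 3.4037
Ranking by B (broadest → narrowest): population P2 (3.83) > population P4 (3.40) > population P3 (2.39)

population P2 > population P4 > population P3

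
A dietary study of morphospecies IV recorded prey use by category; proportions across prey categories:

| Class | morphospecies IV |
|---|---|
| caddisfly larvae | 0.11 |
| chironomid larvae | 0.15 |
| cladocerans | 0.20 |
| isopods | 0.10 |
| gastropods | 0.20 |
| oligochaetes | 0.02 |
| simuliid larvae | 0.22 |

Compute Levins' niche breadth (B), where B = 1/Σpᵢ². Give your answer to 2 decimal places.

Σpᵢ² = 0.11² + 0.15² + 0.20² + 0.10² + 0.20² + 0.02² + 0.22² = 0.0121 + 0.0225 + 0.0400 + 0.0100 + 0.0400 + 0.0004 + 0.0484 = 0.1734
B = 1 / 0.1734 = 5.7670

5.77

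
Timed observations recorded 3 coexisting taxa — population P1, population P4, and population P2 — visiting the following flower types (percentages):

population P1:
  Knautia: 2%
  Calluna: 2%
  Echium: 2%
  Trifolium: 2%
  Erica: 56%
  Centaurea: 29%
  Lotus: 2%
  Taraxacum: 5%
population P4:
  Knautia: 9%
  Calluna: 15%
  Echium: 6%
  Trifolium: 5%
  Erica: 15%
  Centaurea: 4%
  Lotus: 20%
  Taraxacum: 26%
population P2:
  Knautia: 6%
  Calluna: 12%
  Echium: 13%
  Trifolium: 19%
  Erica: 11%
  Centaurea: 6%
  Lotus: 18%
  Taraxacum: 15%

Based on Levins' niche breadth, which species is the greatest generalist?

population P2

Convert percentages to proportions (divide by 100).
Σp_P1ᵢ² = 0.02² + 0.02² + 0.02² + 0.02² + 0.56² + 0.29² + 0.02² + 0.05² = 0.0004 + 0.0004 + 0.0004 + 0.0004 + 0.3136 + 0.0841 + 0.0004 + 0.0025 = 0.4022
B_P1 = 1 / 0.4022 = 2.4863
Σp_P4ᵢ² = 0.09² + 0.15² + 0.06² + 0.05² + 0.15² + 0.04² + 0.20² + 0.26² = 0.0081 + 0.0225 + 0.0036 + 0.0025 + 0.0225 + 0.0016 + 0.0400 + 0.0676 = 0.1684
B_P4 = 1 / 0.1684 = 5.9382
Σp_P2ᵢ² = 0.06² + 0.12² + 0.13² + 0.19² + 0.11² + 0.06² + 0.18² + 0.15² = 0.0036 + 0.0144 + 0.0169 + 0.0361 + 0.0121 + 0.0036 + 0.0324 + 0.0225 = 0.1416
B_P2 = 1 / 0.1416 = 7.0621
Highest B → broadest niche (most generalist): population P2 (B = 7.06).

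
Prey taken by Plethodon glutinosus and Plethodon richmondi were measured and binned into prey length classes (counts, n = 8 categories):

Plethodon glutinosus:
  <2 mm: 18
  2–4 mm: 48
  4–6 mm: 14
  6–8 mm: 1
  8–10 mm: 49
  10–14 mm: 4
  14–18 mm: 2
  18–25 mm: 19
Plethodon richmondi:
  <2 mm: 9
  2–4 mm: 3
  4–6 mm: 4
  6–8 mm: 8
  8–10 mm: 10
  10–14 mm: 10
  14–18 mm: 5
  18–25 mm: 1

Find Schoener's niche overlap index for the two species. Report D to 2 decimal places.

0.52

Proportions for Plethodon glutinosus (n=155): 18/155=0.1161, 48/155=0.3097, 14/155=0.0903, 1/155=0.0065, 49/155=0.3161, 4/155=0.0258, 2/155=0.0129, 19/155=0.1226
Proportions for Plethodon richmondi (n=50): 9/50=0.1800, 3/50=0.0600, 4/50=0.0800, 8/50=0.1600, 10/50=0.2000, 10/50=0.2000, 5/50=0.1000, 1/50=0.0200
Σ|p₁ᵢ − p₂ᵢ| = 0.0639 + 0.2497 + 0.0103 + 0.1535 + 0.1161 + 0.1742 + 0.0871 + 0.1026 = 0.9574
D = 1 − ½ × 0.9574 = 1 − 0.47870 = 0.52130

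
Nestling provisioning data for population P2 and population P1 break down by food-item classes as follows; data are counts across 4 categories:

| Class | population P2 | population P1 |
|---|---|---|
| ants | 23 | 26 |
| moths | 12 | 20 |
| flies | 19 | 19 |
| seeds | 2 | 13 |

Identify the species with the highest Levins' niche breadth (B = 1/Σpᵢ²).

Proportions for population P2 (n=56): 23/56=0.4107, 12/56=0.2143, 19/56=0.3393, 2/56=0.0357
Proportions for population P1 (n=78): 26/78=0.3333, 20/78=0.2564, 19/78=0.2436, 13/78=0.1667
Σp_P2ᵢ² = 0.4107² + 0.2143² + 0.3393² + 0.0357² = 0.168674 + 0.045924 + 0.115124 + 0.001274 = 0.330996
B_P2 = 1 / 0.330996 = 3.0212
Σp_P1ᵢ² = 0.3333² + 0.2564² + 0.2436² + 0.1667² = 0.111089 + 0.065741 + 0.059341 + 0.027789 = 0.263960
B_P1 = 1 / 0.263960 = 3.7885
Highest B → broadest niche (most generalist): population P1 (B = 3.79).

population P1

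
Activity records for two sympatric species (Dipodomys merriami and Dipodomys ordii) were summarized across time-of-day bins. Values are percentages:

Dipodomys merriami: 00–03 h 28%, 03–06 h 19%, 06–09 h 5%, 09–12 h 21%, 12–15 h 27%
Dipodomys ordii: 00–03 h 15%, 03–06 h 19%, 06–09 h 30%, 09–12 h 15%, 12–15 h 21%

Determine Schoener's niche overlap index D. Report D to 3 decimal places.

0.750

Convert percentages to proportions (divide by 100).
Σ|p₁ᵢ − p₂ᵢ| = 0.13 + 0.00 + 0.25 + 0.06 + 0.06 = 0.50
D = 1 − ½ × 0.50 = 1 − 0.250 = 0.75000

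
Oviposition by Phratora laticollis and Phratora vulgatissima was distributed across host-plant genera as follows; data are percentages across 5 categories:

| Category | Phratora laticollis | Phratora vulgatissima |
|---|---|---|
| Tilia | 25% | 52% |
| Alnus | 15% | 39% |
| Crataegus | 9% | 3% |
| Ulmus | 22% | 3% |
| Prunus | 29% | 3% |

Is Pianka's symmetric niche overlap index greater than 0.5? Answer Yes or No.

Convert percentages to proportions (divide by 100).
Σ p₁ᵢp₂ᵢ = 0.1300 + 0.0585 + 0.0027 + 0.0066 + 0.0087 = 0.2065
Σp_1ᵢ² = 0.25² + 0.15² + 0.09² + 0.22² + 0.29² = 0.0625 + 0.0225 + 0.0081 + 0.0484 + 0.0841 = 0.2256
Σp_2ᵢ² = 0.52² + 0.39² + 0.03² + 0.03² + 0.03² = 0.2704 + 0.1521 + 0.0009 + 0.0009 + 0.0009 = 0.4252
O = 0.2065 / √(0.2256 × 0.4252) = 0.2065 / 0.30972 = 0.6667
O = 0.6667 > 0.5 → Yes.

Yes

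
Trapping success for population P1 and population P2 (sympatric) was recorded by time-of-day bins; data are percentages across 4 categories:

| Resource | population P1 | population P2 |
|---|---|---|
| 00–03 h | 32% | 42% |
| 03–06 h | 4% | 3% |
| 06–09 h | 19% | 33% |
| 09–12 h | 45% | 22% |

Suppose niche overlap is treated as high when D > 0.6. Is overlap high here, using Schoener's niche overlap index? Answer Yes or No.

Yes

Convert percentages to proportions (divide by 100).
Σ|p₁ᵢ − p₂ᵢ| = 0.10 + 0.01 + 0.14 + 0.23 = 0.48
D = 1 − ½ × 0.48 = 1 − 0.240 = 0.7600
D = 0.7600 > 0.6 → Yes.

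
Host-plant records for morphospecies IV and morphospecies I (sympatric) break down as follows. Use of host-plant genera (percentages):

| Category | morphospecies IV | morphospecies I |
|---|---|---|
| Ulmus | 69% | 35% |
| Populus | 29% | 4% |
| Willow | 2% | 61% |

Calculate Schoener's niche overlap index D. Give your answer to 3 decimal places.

Convert percentages to proportions (divide by 100).
Σ|p₁ᵢ − p₂ᵢ| = 0.34 + 0.25 + 0.59 = 1.18
D = 1 − ½ × 1.18 = 1 − 0.590 = 0.41000

0.410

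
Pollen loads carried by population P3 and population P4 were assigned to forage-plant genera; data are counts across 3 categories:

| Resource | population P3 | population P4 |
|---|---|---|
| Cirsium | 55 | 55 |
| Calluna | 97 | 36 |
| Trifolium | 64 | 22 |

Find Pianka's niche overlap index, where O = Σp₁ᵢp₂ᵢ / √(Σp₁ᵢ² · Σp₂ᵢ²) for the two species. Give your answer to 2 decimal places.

0.89

Proportions for population P3 (n=216): 55/216=0.2546, 97/216=0.4491, 64/216=0.2963
Proportions for population P4 (n=113): 55/113=0.4867, 36/113=0.3186, 22/113=0.1947
Σ p₁ᵢp₂ᵢ = 0.123914 + 0.143083 + 0.057690 = 0.324687
Σp_1ᵢ² = 0.2546² + 0.4491² + 0.2963² = 0.064821 + 0.201691 + 0.087794 = 0.354306
Σp_2ᵢ² = 0.4867² + 0.3186² + 0.1947² = 0.236877 + 0.101506 + 0.037908 = 0.376291
O = 0.324687 / √(0.354306 × 0.376291) = 0.324687 / 0.3651331 = 0.8892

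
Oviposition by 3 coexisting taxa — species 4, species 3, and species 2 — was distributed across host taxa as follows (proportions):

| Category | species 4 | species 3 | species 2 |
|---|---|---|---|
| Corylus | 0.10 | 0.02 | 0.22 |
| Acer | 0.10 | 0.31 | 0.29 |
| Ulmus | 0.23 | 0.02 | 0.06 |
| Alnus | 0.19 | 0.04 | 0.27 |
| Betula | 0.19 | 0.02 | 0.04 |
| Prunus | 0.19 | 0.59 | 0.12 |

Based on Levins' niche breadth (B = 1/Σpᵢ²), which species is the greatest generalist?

Σp_4ᵢ² = 0.10² + 0.10² + 0.23² + 0.19² + 0.19² + 0.19² = 0.0100 + 0.0100 + 0.0529 + 0.0361 + 0.0361 + 0.0361 = 0.1812
B_4 = 1 / 0.1812 = 5.5188
Σp_3ᵢ² = 0.02² + 0.31² + 0.02² + 0.04² + 0.02² + 0.59² = 0.0004 + 0.0961 + 0.0004 + 0.0016 + 0.0004 + 0.3481 = 0.4470
B_3 = 1 / 0.4470 = 2.2371
Σp_2ᵢ² = 0.22² + 0.29² + 0.06² + 0.27² + 0.04² + 0.12² = 0.0484 + 0.0841 + 0.0036 + 0.0729 + 0.0016 + 0.0144 = 0.2250
B_2 = 1 / 0.2250 = 4.4444
Highest B → broadest niche (most generalist): species 4 (B = 5.52).

species 4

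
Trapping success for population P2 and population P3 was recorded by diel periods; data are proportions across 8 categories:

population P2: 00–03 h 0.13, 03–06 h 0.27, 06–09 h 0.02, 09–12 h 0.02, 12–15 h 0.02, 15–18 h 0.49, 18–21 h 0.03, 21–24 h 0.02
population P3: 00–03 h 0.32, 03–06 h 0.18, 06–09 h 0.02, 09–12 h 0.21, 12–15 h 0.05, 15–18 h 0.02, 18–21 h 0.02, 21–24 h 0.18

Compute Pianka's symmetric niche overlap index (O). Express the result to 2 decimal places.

Σ p₁ᵢp₂ᵢ = 0.0416 + 0.0486 + 0.0004 + 0.0042 + 0.0010 + 0.0098 + 0.0006 + 0.0036 = 0.1098
Σp_1ᵢ² = 0.13² + 0.27² + 0.02² + 0.02² + 0.02² + 0.49² + 0.03² + 0.02² = 0.0169 + 0.0729 + 0.0004 + 0.0004 + 0.0004 + 0.2401 + 0.0009 + 0.0004 = 0.3324
Σp_2ᵢ² = 0.32² + 0.18² + 0.02² + 0.21² + 0.05² + 0.02² + 0.02² + 0.18² = 0.1024 + 0.0324 + 0.0004 + 0.0441 + 0.0025 + 0.0004 + 0.0004 + 0.0324 = 0.2150
O = 0.1098 / √(0.3324 × 0.2150) = 0.1098 / 0.26733 = 0.4107

0.41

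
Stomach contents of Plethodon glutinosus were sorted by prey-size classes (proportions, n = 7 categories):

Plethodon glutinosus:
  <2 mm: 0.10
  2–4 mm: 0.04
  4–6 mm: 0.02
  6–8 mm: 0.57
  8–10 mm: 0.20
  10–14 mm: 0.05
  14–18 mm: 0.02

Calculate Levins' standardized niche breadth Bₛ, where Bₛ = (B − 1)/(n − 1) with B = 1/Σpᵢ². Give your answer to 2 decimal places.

0.27

Σpᵢ² = 0.10² + 0.04² + 0.02² + 0.57² + 0.20² + 0.05² + 0.02² = 0.0100 + 0.0016 + 0.0004 + 0.3249 + 0.0400 + 0.0025 + 0.0004 = 0.3798
B = 1 / 0.3798 = 2.6330
Bₛ = (B − 1)/(n − 1) = (2.6330 − 1)/(7 − 1) = 1.6330/6 = 0.2722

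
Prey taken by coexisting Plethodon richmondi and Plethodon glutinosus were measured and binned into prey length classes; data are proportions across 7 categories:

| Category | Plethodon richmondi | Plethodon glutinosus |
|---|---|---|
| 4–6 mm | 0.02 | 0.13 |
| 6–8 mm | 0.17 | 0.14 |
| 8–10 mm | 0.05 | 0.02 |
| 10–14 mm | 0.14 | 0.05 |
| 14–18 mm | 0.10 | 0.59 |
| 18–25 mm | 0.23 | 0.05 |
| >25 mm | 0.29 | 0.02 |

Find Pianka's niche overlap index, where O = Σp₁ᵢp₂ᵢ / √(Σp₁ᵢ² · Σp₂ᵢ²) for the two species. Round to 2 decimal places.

Σ p₁ᵢp₂ᵢ = 0.0026 + 0.0238 + 0.0010 + 0.0070 + 0.0590 + 0.0115 + 0.0058 = 0.1107
Σp_1ᵢ² = 0.02² + 0.17² + 0.05² + 0.14² + 0.10² + 0.23² + 0.29² = 0.0004 + 0.0289 + 0.0025 + 0.0196 + 0.0100 + 0.0529 + 0.0841 = 0.1984
Σp_2ᵢ² = 0.13² + 0.14² + 0.02² + 0.05² + 0.59² + 0.05² + 0.02² = 0.0169 + 0.0196 + 0.0004 + 0.0025 + 0.3481 + 0.0025 + 0.0004 = 0.3904
O = 0.1107 / √(0.1984 × 0.3904) = 0.1107 / 0.27831 = 0.3978

0.40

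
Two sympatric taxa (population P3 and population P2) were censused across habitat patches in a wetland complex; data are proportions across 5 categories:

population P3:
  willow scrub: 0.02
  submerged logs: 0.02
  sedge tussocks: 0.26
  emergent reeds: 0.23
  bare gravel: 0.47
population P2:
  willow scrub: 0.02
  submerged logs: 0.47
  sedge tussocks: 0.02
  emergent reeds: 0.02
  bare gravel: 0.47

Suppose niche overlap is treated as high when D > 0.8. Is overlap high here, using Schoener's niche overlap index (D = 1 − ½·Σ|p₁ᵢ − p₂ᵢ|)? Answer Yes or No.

Σ|p₁ᵢ − p₂ᵢ| = 0.00 + 0.45 + 0.24 + 0.21 + 0.00 = 0.90
D = 1 − ½ × 0.90 = 1 − 0.450 = 0.5500
D = 0.5500 < 0.8 → No.

No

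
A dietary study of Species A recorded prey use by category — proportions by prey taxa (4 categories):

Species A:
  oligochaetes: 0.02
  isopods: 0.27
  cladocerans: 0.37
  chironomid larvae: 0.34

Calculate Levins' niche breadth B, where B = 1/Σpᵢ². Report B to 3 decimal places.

3.069

Σpᵢ² = 0.02² + 0.27² + 0.37² + 0.34² = 0.0004 + 0.0729 + 0.1369 + 0.1156 = 0.3258
B = 1 / 0.3258 = 3.06937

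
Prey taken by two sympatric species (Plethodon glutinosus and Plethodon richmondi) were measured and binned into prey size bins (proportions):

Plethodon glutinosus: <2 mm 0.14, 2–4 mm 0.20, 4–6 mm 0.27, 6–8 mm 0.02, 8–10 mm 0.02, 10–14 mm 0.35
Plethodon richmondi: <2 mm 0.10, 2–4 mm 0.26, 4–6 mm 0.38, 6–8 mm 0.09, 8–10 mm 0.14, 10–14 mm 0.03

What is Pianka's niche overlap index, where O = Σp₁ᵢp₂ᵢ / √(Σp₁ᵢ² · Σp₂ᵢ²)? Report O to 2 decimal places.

Σ p₁ᵢp₂ᵢ = 0.0140 + 0.0520 + 0.1026 + 0.0018 + 0.0028 + 0.0105 = 0.1837
Σp_1ᵢ² = 0.14² + 0.20² + 0.27² + 0.02² + 0.02² + 0.35² = 0.0196 + 0.0400 + 0.0729 + 0.0004 + 0.0004 + 0.1225 = 0.2558
Σp_2ᵢ² = 0.10² + 0.26² + 0.38² + 0.09² + 0.14² + 0.03² = 0.0100 + 0.0676 + 0.1444 + 0.0081 + 0.0196 + 0.0009 = 0.2506
O = 0.1837 / √(0.2558 × 0.2506) = 0.1837 / 0.25319 = 0.7255

0.73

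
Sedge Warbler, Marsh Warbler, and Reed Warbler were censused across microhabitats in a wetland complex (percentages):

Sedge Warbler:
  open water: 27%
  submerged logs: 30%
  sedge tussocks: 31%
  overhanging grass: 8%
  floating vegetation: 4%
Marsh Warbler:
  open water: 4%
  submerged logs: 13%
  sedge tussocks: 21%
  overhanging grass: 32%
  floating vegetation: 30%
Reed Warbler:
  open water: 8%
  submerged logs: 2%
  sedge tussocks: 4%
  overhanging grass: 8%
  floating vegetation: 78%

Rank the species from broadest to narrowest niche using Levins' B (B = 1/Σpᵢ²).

Marsh Warbler > Sedge Warbler > Reed Warbler

Convert percentages to proportions (divide by 100).
Σp_Sedgᵢ² = 0.27² + 0.30² + 0.31² + 0.08² + 0.04² = 0.0729 + 0.0900 + 0.0961 + 0.0064 + 0.0016 = 0.2670
B_Sedg = 1 / 0.2670 = 3.7453
Σp_Marsᵢ² = 0.04² + 0.13² + 0.21² + 0.32² + 0.30² = 0.0016 + 0.0169 + 0.0441 + 0.1024 + 0.0900 = 0.2550
B_Mars = 1 / 0.2550 = 3.9216
Σp_Reedᵢ² = 0.08² + 0.02² + 0.04² + 0.08² + 0.78² = 0.0064 + 0.0004 + 0.0016 + 0.0064 + 0.6084 = 0.6232
B_Reed = 1 / 0.6232 = 1.6046
Ranking by B (broadest → narrowest): Marsh Warbler (3.92) > Sedge Warbler (3.75) > Reed Warbler (1.60)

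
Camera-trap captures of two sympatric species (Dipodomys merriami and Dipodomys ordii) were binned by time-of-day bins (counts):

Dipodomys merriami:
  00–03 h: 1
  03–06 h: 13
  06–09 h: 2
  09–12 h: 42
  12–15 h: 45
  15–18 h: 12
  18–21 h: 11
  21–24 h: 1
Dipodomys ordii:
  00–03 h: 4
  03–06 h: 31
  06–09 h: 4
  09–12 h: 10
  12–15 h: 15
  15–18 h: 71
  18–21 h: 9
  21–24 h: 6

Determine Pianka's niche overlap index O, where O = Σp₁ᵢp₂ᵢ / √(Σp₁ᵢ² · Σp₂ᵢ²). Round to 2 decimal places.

Proportions for Dipodomys merriami (n=127): 1/127=0.0079, 13/127=0.1024, 2/127=0.0157, 42/127=0.3307, 45/127=0.3543, 12/127=0.0945, 11/127=0.0866, 1/127=0.0079
Proportions for Dipodomys ordii (n=150): 4/150=0.0267, 31/150=0.2067, 4/150=0.0267, 10/150=0.0667, 15/150=0.1000, 71/150=0.4733, 9/150=0.0600, 6/150=0.0400
Σ p₁ᵢp₂ᵢ = 0.000211 + 0.021166 + 0.000419 + 0.022058 + 0.035430 + 0.044727 + 0.005196 + 0.000316 = 0.129523
Σp_1ᵢ² = 0.0079² + 0.1024² + 0.0157² + 0.3307² + 0.3543² + 0.0945² + 0.0866² + 0.0079² = 0.000062 + 0.010486 + 0.000246 + 0.109362 + 0.125528 + 0.008930 + 0.007500 + 0.000062 = 0.262176
Σp_2ᵢ² = 0.0267² + 0.2067² + 0.0267² + 0.0667² + 0.1000² + 0.4733² + 0.0600² + 0.0400² = 0.000713 + 0.042725 + 0.000713 + 0.004449 + 0.010000 + 0.224013 + 0.003600 + 0.001600 = 0.287813
O = 0.129523 / √(0.262176 × 0.287813) = 0.129523 / 0.2746956 = 0.4715

0.47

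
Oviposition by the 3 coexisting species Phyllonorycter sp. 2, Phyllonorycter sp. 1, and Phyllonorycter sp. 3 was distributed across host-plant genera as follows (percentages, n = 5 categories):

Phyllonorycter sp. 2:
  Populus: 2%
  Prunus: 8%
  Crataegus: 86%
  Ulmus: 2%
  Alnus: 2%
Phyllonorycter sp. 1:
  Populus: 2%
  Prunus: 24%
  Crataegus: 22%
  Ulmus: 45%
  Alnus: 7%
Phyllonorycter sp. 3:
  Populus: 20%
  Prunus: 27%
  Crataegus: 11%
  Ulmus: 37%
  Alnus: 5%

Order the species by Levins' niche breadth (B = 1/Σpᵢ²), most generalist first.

Convert percentages to proportions (divide by 100).
Σp_2ᵢ² = 0.02² + 0.08² + 0.86² + 0.02² + 0.02² = 0.0004 + 0.0064 + 0.7396 + 0.0004 + 0.0004 = 0.7472
B_2 = 1 / 0.7472 = 1.3383
Σp_1ᵢ² = 0.02² + 0.24² + 0.22² + 0.45² + 0.07² = 0.0004 + 0.0576 + 0.0484 + 0.2025 + 0.0049 = 0.3138
B_1 = 1 / 0.3138 = 3.1867
Σp_3ᵢ² = 0.20² + 0.27² + 0.11² + 0.37² + 0.05² = 0.0400 + 0.0729 + 0.0121 + 0.1369 + 0.0025 = 0.2644
B_3 = 1 / 0.2644 = 3.7821
Ranking by B (broadest → narrowest): Phyllonorycter sp. 3 (3.78) > Phyllonorycter sp. 1 (3.19) > Phyllonorycter sp. 2 (1.34)

Phyllonorycter sp. 3 > Phyllonorycter sp. 1 > Phyllonorycter sp. 2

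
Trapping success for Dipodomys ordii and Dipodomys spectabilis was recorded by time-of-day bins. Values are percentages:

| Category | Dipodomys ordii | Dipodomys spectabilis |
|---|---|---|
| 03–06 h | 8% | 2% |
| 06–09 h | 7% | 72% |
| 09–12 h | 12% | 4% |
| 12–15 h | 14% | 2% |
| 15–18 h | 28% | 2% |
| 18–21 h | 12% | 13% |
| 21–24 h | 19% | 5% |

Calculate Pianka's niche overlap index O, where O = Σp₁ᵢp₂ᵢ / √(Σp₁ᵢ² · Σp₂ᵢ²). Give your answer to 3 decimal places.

Convert percentages to proportions (divide by 100).
Σ p₁ᵢp₂ᵢ = 0.0016 + 0.0504 + 0.0048 + 0.0028 + 0.0056 + 0.0156 + 0.0095 = 0.0903
Σp_1ᵢ² = 0.08² + 0.07² + 0.12² + 0.14² + 0.28² + 0.12² + 0.19² = 0.0064 + 0.0049 + 0.0144 + 0.0196 + 0.0784 + 0.0144 + 0.0361 = 0.1742
Σp_2ᵢ² = 0.02² + 0.72² + 0.04² + 0.02² + 0.02² + 0.13² + 0.05² = 0.0004 + 0.5184 + 0.0016 + 0.0004 + 0.0004 + 0.0169 + 0.0025 = 0.5406
O = 0.0903 / √(0.1742 × 0.5406) = 0.0903 / 0.306875 = 0.29426

0.294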